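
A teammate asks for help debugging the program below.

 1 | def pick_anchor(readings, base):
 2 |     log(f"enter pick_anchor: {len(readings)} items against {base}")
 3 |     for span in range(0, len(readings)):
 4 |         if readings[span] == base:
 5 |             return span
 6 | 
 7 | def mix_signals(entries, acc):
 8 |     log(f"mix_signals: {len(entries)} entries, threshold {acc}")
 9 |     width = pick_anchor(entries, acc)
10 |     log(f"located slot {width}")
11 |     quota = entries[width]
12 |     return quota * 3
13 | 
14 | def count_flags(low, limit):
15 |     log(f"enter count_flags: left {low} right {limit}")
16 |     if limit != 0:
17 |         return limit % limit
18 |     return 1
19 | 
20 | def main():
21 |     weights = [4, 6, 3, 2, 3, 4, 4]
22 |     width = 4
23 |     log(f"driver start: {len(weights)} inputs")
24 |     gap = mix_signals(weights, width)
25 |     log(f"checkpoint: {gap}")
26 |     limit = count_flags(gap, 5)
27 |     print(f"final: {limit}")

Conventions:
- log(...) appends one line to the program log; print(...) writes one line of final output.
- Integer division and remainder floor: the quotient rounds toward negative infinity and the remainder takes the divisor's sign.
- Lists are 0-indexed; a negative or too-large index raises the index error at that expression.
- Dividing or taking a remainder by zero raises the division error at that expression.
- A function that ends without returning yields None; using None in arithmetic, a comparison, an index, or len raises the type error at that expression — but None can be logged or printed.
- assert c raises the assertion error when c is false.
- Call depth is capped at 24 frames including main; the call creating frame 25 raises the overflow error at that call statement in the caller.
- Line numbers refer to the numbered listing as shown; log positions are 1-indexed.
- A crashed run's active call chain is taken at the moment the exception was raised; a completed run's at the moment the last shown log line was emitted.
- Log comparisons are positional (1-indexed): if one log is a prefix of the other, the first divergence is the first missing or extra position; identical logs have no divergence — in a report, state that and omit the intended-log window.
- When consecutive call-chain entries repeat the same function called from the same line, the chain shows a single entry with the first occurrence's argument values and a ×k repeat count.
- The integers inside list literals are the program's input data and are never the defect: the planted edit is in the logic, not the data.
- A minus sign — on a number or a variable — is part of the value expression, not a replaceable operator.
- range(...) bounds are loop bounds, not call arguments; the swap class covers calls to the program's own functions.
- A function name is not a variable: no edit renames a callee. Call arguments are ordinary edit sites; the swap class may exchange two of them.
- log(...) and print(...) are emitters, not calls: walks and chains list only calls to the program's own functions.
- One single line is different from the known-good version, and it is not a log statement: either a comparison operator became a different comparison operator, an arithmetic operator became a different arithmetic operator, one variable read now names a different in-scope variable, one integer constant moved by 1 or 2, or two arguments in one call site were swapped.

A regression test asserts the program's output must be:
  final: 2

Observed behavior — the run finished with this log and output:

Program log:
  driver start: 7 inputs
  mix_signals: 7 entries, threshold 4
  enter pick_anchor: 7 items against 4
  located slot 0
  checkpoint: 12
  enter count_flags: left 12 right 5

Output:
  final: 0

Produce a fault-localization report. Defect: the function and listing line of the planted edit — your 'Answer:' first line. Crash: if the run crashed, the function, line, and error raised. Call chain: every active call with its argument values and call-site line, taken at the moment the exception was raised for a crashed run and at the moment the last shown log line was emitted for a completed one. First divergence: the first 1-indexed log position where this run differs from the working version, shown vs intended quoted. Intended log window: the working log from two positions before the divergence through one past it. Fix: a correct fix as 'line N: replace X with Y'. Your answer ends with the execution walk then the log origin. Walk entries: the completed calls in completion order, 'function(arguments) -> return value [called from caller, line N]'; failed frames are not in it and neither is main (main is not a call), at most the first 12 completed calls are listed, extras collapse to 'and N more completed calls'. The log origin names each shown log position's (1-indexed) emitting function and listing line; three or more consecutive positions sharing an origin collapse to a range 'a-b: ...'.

Answer: the defect is in count_flags at line 17.
Key fact: Log streams are identical — the defect surfaces only in the printed output.
Call chain: main -> count_flags(12, 5) (called at line 26).
First divergence: none — the logs agree in full.
Execution walk:
  pick_anchor([4, 6, 3, 2, 3, 4, 4], 4) -> 0  [called from mix_signals, line 9]
  mix_signals([4, 6, 3, 2, 3, 4, 4], 4) -> 12  [called from main, line 24]
  count_flags(12, 5) -> 0  [called from main, line 26]
Log origin:
  1: logged in main at line 23
  2: logged in mix_signals at line 8
  3: logged in pick_anchor at line 2
  4: logged in mix_signals at line 10
  5: logged in main at line 25
  6: logged in count_flags at line 15
A correct fix: line 17: replace `limit % limit` with `low % limit`.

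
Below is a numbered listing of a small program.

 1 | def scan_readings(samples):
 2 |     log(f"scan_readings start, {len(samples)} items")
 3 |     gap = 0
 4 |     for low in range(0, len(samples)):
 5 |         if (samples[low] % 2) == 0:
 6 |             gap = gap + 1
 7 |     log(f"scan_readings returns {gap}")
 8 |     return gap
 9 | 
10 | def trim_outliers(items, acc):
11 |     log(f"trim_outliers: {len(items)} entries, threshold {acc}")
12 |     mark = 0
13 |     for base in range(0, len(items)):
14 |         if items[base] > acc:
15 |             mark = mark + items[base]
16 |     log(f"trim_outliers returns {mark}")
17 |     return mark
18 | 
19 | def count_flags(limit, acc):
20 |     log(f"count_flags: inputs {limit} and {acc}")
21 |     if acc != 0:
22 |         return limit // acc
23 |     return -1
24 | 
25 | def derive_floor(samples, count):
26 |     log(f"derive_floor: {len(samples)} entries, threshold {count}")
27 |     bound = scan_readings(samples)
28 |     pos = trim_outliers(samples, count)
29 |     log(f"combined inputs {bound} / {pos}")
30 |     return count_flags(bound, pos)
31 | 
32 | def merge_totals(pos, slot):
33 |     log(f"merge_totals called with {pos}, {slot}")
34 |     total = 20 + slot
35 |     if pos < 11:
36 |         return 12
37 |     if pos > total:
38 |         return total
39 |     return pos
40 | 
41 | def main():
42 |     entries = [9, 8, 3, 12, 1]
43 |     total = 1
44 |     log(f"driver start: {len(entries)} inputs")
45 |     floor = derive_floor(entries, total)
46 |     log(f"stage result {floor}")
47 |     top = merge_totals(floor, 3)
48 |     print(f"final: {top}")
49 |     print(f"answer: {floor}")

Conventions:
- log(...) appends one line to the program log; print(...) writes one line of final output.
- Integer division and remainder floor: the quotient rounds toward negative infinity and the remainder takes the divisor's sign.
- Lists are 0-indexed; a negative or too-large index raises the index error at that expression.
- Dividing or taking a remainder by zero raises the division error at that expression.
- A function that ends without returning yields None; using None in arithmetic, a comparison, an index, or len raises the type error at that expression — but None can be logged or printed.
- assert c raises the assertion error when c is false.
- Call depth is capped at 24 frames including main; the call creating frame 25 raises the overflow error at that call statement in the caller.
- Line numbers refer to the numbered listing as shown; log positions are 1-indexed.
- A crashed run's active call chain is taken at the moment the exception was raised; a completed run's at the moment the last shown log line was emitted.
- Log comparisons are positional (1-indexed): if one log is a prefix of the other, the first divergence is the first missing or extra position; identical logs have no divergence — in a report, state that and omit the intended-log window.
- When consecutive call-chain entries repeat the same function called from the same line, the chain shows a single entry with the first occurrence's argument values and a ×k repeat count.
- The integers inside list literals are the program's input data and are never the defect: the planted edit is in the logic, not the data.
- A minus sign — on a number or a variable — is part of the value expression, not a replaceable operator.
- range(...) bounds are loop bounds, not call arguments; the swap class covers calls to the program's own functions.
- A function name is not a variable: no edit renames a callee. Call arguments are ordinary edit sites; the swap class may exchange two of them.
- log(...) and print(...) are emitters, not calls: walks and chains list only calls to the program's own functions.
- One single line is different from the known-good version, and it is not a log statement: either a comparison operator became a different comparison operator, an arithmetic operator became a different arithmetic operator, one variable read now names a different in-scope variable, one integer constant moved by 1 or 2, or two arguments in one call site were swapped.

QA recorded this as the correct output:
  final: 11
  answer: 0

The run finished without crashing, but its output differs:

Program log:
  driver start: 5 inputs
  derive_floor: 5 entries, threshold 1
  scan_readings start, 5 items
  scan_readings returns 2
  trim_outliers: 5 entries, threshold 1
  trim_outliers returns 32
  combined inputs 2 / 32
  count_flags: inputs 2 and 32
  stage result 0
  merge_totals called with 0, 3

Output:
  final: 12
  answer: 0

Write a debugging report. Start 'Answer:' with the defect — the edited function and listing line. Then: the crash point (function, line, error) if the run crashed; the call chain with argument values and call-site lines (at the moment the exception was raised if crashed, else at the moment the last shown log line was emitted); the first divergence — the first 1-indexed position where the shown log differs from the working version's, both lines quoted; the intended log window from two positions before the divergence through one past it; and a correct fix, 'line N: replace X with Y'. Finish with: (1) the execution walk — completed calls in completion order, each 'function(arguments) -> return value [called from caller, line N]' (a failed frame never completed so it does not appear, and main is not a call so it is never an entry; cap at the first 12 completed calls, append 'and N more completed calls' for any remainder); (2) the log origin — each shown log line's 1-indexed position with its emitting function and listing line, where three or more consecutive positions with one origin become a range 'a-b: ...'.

Answer: the defect is in merge_totals at line 36.
The tell: No log line changed; the fault shows up purely in the output.
Call chain: main -> merge_totals(0, 3) (called at line 47).
First divergence: none; the two logs match at every position.
Execution walk:
  scan_readings([9, 8, 3, 12, 1]) -> 2  [called from derive_floor, line 27]
  trim_outliers([9, 8, 3, 12, 1], 1) -> 32  [called from derive_floor, line 28]
  count_flags(2, 32) -> 0  [called from derive_floor, line 30]
  derive_floor([9, 8, 3, 12, 1], 1) -> 0  [called from main, line 45]
  merge_totals(0, 3) -> 12  [called from main, line 47]
Log origin:
  1: from main, line 44
  2: from derive_floor, line 26
  3: from scan_readings, line 2
  4: from scan_readings, line 7
  5: from trim_outliers, line 11
  6: from trim_outliers, line 16
  7: from derive_floor, line 29
  8: from count_flags, line 20
  9: from main, line 46
  10: from merge_totals, line 33
A correct fix: line 36: replace `12` with `11`.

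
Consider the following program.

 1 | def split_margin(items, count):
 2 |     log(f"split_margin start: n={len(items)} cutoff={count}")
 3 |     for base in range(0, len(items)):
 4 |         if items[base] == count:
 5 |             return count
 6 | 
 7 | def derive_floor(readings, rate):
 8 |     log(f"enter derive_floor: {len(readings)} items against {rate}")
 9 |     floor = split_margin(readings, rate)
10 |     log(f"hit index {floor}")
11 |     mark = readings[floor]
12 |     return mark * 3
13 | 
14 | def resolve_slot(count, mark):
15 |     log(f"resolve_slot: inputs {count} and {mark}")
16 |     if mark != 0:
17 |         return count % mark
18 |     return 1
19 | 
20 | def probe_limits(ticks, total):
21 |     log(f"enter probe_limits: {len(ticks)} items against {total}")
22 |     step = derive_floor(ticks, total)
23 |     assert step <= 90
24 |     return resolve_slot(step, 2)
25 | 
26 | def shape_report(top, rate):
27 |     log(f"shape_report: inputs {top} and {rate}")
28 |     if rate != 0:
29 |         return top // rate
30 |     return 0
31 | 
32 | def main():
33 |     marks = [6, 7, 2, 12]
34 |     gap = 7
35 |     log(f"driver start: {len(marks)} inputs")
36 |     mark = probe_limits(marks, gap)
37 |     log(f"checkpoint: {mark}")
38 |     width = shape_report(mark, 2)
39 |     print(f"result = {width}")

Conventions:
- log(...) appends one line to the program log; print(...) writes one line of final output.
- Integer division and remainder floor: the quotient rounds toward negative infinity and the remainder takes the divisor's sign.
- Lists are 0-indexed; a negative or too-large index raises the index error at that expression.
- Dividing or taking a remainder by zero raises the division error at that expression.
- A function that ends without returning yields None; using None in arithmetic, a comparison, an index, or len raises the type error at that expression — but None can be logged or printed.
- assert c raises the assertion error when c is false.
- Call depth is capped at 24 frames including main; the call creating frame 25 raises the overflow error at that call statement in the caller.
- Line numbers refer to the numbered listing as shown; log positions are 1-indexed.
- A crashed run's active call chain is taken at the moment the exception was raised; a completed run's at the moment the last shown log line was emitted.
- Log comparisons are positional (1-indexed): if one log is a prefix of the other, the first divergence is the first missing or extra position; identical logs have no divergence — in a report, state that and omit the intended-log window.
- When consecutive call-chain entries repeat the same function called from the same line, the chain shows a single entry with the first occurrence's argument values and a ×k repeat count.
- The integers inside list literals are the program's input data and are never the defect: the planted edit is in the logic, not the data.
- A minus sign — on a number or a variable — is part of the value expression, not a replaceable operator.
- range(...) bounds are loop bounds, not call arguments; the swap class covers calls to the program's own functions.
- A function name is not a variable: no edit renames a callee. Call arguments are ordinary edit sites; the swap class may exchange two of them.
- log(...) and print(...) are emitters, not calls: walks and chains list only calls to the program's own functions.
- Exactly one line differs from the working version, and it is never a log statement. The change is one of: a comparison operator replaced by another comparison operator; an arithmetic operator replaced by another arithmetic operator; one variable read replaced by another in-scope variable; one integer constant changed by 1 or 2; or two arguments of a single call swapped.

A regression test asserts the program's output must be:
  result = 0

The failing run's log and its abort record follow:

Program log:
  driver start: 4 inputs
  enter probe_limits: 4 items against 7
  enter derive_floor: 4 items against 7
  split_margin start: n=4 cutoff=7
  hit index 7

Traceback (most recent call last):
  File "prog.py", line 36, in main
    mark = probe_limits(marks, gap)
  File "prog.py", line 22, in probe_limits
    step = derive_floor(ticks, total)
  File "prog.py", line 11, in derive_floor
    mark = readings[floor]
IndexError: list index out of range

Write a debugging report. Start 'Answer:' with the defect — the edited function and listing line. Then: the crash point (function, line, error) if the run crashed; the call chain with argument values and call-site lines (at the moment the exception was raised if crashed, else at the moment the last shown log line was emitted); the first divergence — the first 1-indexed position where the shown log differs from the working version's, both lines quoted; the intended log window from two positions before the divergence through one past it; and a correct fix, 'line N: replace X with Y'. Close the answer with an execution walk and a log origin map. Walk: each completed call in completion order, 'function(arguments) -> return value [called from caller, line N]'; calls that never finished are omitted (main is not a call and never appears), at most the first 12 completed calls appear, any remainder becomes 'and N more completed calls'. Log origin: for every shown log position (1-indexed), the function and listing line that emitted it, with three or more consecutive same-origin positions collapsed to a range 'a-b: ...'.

Answer: the defect is in split_margin at line 5.
The tell: At log position 5 the runs split — shown 'hit index 7', but the working version logs 'hit index 1'.
Crash: derive_floor, line 11, IndexError.
Call chain: main -> probe_limits([6, 7, 2, 12], 7) (called at line 36) -> derive_floor([6, 7, 2, 12], 7) (called at line 22).
First divergence: at position 5 the run shows 'hit index 7' where the working version logs 'hit index 1'.
Intended log window:
  3: enter derive_floor: 4 items against 7
  4: split_margin start: n=4 cutoff=7
  5: hit index 1
  6: resolve_slot: inputs 21 and 2
Execution walk:
  split_margin([6, 7, 2, 12], 7) -> 7  [called from derive_floor, line 9]
Origin of each log line:
  1: logged in main at line 35
  2: logged in probe_limits at line 21
  3: logged in derive_floor at line 8
  4: logged in split_margin at line 2
  5: logged in derive_floor at line 10
A correct fix: line 5: replace `count` with `base`.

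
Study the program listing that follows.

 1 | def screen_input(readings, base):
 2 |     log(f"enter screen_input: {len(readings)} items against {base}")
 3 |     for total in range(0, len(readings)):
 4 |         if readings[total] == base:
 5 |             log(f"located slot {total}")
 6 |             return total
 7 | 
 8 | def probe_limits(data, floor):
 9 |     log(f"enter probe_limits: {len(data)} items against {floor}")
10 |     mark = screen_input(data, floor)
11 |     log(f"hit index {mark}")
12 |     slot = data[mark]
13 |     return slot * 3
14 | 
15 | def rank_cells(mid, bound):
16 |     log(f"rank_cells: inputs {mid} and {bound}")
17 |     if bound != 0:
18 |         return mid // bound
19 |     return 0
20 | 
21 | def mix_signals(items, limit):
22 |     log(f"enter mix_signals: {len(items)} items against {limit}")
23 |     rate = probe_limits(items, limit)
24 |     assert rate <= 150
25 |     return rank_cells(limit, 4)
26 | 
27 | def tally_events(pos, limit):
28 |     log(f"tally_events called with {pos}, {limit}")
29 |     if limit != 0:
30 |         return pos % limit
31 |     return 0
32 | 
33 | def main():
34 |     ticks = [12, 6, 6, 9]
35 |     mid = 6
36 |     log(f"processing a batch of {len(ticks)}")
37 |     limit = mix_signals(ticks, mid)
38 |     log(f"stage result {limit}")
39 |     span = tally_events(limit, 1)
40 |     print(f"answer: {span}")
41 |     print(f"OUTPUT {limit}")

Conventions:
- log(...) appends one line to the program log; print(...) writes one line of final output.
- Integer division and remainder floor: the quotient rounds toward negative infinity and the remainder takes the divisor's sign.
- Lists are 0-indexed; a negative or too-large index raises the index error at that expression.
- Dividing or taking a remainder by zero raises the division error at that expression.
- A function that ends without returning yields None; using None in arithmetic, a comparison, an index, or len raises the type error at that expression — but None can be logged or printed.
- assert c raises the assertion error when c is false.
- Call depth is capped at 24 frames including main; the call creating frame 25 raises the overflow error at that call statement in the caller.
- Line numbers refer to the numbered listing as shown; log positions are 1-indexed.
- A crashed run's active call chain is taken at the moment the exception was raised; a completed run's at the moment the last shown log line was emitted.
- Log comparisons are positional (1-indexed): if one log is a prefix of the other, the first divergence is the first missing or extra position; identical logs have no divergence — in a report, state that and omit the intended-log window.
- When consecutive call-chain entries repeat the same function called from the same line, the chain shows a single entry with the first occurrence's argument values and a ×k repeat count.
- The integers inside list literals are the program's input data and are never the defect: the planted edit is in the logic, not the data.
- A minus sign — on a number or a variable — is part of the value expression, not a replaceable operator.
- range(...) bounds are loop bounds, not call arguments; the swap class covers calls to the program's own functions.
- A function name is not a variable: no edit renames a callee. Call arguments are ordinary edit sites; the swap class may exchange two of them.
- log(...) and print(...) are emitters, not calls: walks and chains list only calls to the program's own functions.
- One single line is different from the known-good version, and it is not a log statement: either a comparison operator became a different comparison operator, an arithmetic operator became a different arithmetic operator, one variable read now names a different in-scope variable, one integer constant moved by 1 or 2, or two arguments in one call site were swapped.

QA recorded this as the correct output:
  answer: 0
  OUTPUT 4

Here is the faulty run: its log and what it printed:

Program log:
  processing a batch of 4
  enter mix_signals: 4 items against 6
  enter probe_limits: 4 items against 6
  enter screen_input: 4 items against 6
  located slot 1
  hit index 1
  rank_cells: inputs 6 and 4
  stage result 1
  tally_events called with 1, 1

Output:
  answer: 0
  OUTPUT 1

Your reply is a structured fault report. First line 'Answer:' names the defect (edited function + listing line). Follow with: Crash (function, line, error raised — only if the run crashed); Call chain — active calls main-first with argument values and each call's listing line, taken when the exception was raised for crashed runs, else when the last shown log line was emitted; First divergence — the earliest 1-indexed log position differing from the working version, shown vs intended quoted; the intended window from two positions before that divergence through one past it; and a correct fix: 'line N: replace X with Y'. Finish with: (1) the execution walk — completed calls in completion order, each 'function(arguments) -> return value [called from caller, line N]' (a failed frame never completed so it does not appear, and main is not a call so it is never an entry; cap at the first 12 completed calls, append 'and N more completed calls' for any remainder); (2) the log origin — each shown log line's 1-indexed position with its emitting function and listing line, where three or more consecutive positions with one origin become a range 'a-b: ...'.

Answer: the defect is in mix_signals at line 25.
Core observation: The earliest visible damage is log position 7 — 'rank_cells: inputs 6 and 4' rather than the intended 'rank_cells: inputs 18 and 4'.
Call chain: main -> tally_events(1, 1) (called at line 39).
First divergence: position 7 — the shown line 'rank_cells: inputs 6 and 4' should read 'rank_cells: inputs 18 and 4'.
Intended log window:
  5: located slot 1
  6: hit index 1
  7: rank_cells: inputs 18 and 4
  8: stage result 4
Execution walk:
  screen_input([12, 6, 6, 9], 6) -> 1  [called from probe_limits, line 10]
  probe_limits([12, 6, 6, 9], 6) -> 18  [called from mix_signals, line 23]
  rank_cells(6, 4) -> 1  [called from mix_signals, line 25]
  mix_signals([12, 6, 6, 9], 6) -> 1  [called from main, line 37]
  tally_events(1, 1) -> 0  [called from main, line 39]
Log line origins:
  1: from main, line 36
  2: from mix_signals, line 22
  3: from probe_limits, line 9
  4: from screen_input, line 2
  5: from screen_input, line 5
  6: from probe_limits, line 11
  7: from rank_cells, line 16
  8: from main, line 38
  9: from tally_events, line 28
A correct fix: line 25: replace `limit` with `rate`.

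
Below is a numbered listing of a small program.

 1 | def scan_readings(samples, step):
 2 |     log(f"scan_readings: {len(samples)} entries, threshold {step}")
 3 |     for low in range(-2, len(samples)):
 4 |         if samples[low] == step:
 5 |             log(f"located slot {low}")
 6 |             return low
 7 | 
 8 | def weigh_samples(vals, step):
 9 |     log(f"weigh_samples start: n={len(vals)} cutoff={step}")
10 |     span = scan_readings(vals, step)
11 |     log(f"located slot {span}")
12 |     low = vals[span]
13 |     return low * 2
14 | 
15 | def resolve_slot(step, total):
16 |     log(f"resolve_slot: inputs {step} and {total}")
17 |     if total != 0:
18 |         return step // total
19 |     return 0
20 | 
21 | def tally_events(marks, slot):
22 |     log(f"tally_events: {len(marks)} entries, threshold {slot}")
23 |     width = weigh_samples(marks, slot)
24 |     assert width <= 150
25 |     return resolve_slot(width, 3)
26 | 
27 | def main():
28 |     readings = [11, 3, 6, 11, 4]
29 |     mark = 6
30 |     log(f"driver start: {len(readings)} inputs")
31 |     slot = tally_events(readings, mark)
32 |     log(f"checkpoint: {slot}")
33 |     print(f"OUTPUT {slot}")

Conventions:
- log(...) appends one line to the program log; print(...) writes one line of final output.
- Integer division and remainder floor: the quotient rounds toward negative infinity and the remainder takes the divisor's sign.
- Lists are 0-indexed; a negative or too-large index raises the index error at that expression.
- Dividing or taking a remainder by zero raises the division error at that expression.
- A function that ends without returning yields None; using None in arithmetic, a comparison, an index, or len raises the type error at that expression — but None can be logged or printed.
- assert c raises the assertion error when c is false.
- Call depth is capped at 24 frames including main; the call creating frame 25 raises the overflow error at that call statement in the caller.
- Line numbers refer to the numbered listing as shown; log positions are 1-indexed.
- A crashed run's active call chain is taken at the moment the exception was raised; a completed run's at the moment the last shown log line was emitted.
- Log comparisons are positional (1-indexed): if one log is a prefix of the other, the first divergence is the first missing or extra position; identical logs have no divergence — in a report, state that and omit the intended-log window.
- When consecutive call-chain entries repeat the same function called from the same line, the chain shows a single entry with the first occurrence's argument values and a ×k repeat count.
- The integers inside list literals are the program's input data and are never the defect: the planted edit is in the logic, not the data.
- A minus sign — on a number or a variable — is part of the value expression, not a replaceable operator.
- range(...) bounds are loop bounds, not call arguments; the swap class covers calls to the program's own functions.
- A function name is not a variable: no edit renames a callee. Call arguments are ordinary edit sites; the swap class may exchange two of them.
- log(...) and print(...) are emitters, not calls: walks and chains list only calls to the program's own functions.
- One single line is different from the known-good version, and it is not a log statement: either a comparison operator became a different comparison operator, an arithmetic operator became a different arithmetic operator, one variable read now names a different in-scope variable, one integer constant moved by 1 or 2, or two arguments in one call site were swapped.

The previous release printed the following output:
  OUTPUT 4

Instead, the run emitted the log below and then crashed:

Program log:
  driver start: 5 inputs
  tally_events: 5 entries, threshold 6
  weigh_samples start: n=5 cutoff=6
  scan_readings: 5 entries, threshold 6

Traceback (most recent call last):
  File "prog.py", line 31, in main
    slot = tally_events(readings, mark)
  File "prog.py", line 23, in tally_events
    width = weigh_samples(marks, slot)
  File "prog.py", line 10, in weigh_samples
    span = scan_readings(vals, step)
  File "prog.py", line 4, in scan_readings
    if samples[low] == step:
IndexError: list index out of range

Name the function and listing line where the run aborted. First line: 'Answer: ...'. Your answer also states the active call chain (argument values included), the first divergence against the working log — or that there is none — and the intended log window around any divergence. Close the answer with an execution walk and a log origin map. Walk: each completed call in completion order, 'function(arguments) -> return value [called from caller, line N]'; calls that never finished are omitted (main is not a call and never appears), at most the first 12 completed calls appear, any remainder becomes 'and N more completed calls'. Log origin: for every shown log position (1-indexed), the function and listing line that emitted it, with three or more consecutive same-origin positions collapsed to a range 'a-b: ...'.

Answer: the error was raised in scan_readings, line 4.
Core observation: A complete run would log 'located slot 2' next, but this one stopped at 4 lines.
Call chain: main -> tally_events([11, 3, 6, 11, 4], 6) (called at line 31) -> weigh_samples([11, 3, 6, 11, 4], 6) (called at line 23) -> scan_readings([11, 3, 6, 11, 4], 6) (called at line 10).
First divergence: position 5; the shown log stops at 4 lines while the working version next logs 'located slot 2'.
Intended log window:
  3: weigh_samples start: n=5 cutoff=6
  4: scan_readings: 5 entries, threshold 6
  5: located slot 2
  6: located slot 2
Execution walk:
  (no call completed)
Origin of each log line:
  1: logged in main at line 30
  2: logged in tally_events at line 22
  3: logged in weigh_samples at line 9
  4: logged in scan_readings at line 2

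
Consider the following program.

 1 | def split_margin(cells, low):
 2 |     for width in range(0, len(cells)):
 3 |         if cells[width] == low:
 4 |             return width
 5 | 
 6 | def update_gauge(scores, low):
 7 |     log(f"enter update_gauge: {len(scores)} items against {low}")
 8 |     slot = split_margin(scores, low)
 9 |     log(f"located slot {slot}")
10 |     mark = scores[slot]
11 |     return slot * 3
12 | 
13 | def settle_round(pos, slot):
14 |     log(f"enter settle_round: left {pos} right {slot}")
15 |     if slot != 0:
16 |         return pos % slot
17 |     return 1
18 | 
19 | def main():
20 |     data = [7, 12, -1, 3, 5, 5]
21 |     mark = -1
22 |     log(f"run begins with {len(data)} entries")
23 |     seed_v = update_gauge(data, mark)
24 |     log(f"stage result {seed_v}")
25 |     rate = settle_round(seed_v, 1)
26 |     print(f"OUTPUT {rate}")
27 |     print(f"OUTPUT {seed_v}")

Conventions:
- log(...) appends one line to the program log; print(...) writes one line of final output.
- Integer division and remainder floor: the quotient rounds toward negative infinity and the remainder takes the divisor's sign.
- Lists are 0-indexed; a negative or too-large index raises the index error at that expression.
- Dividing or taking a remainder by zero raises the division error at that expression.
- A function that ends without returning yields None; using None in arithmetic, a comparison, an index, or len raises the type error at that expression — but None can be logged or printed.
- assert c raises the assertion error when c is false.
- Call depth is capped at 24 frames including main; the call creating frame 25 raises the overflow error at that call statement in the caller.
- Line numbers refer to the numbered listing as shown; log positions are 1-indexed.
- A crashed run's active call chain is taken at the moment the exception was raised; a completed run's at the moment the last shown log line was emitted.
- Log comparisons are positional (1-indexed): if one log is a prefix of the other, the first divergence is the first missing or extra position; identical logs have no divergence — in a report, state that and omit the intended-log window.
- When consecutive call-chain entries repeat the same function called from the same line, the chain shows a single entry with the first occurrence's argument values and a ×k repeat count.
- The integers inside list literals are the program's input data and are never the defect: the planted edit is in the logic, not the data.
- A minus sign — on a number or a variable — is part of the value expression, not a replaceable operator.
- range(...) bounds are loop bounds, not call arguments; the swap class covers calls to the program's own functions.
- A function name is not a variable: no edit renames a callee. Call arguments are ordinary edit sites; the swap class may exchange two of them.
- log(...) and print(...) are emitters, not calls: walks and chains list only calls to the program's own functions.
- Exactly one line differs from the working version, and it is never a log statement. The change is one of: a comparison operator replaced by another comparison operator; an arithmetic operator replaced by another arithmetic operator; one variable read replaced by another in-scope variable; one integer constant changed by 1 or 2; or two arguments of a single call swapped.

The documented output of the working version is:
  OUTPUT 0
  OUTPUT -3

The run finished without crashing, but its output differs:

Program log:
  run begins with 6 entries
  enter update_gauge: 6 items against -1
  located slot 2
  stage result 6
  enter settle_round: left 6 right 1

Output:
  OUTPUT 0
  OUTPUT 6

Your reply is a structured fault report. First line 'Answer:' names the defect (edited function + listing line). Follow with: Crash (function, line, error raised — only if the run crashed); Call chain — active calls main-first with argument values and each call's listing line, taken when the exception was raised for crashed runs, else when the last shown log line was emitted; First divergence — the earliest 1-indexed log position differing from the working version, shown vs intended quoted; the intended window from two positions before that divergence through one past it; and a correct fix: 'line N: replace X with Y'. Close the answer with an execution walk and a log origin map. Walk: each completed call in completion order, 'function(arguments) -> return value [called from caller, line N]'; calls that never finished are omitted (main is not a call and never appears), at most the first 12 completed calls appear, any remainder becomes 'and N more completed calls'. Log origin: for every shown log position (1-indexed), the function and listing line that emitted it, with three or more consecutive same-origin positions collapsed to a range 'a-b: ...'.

Answer: the defect is in update_gauge at line 11.
Core observation: At log position 4 the runs split — shown 'stage result 6', but the working version logs 'stage result -3'.
Call chain: main -> settle_round(6, 1) (called at line 25).
First divergence: position 4; shown 'stage result 6' vs intended 'stage result -3'.
Intended log window:
  2: enter update_gauge: 6 items against -1
  3: located slot 2
  4: stage result -3
  5: enter settle_round: left -3 right 1
Execution walk:
  split_margin([7, 12, -1, 3, 5, 5], -1) -> 2  [called from update_gauge, line 8]
  update_gauge([7, 12, -1, 3, 5, 5], -1) -> 6  [called from main, line 23]
  settle_round(6, 1) -> 0  [called from main, line 25]
Log origin:
  1 — main, line 22
  2 — update_gauge, line 7
  3 — update_gauge, line 9
  4 — main, line 24
  5 — settle_round, line 14
A correct fix: line 11: replace `slot` with `mark`.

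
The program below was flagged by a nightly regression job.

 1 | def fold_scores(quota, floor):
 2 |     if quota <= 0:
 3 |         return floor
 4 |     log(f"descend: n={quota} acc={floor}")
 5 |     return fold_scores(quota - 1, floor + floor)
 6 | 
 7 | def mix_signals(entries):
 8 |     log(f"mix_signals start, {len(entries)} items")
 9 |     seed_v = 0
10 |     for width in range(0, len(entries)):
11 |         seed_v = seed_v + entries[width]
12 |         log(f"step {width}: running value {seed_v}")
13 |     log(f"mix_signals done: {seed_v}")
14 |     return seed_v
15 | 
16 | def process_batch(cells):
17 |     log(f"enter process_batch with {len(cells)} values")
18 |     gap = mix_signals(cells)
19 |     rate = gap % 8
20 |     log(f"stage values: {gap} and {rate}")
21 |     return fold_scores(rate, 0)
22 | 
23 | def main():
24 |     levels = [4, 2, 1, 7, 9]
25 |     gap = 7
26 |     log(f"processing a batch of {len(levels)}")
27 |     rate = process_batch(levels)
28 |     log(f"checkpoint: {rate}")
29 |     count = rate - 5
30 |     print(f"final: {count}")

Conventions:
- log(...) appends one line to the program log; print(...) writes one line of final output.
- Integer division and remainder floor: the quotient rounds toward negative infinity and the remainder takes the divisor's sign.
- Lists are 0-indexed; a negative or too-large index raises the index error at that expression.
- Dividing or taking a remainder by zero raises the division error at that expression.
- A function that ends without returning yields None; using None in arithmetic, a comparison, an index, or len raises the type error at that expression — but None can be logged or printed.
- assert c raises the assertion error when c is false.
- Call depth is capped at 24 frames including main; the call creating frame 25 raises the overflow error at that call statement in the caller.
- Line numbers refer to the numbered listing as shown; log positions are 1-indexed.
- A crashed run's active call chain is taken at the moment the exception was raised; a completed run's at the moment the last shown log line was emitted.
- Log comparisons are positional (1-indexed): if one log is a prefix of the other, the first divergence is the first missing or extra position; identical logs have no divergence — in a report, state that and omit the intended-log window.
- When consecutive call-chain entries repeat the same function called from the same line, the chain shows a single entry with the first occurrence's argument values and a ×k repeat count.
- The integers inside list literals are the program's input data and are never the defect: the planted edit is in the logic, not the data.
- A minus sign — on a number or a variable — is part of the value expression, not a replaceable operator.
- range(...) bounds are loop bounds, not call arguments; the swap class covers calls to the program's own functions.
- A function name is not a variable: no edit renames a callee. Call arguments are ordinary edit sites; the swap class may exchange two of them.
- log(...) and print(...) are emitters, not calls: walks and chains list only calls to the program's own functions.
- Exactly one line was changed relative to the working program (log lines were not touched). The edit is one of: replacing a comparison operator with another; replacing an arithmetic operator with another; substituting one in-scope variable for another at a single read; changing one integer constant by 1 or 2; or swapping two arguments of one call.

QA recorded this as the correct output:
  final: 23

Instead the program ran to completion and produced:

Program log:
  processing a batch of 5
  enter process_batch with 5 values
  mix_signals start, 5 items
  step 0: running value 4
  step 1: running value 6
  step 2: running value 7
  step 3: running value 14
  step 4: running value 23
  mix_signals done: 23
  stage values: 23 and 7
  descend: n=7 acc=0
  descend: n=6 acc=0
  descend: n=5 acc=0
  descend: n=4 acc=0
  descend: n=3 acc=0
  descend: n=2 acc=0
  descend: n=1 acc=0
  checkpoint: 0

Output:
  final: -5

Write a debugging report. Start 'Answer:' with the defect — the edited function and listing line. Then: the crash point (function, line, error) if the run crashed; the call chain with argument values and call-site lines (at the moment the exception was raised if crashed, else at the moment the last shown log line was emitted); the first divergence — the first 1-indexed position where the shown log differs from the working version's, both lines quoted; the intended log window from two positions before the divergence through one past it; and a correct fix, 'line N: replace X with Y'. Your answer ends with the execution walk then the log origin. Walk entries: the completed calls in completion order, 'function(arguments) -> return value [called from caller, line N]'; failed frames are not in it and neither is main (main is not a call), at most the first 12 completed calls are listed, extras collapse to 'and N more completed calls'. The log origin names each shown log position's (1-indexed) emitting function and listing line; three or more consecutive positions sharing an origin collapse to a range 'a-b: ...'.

Answer: the defect is in fold_scores at line 5.
Core observation: Log line 12 is where behavior first shows: 'descend: n=6 acc=0' appears instead of 'descend: n=6 acc=7'.
Call chain: main.
First divergence: at position 12 the run shows 'descend: n=6 acc=0' where the working version logs 'descend: n=6 acc=7'.
Intended log window:
  10: stage values: 23 and 7
  11: descend: n=7 acc=0
  12: descend: n=6 acc=7
  13: descend: n=5 acc=13
Execution walk:
  mix_signals([4, 2, 1, 7, 9]) -> 23  [called from process_batch, line 18]
  fold_scores(0, 0) -> 0  [called from fold_scores, line 5]
  fold_scores(1, 0) -> 0  [called from fold_scores, line 5]
  fold_scores(2, 0) -> 0  [called from fold_scores, line 5]
  fold_scores(3, 0) -> 0  [called from fold_scores, line 5]
  fold_scores(4, 0) -> 0  [called from fold_scores, line 5]
  fold_scores(5, 0) -> 0  [called from fold_scores, line 5]
  fold_scores(6, 0) -> 0  [called from fold_scores, line 5]
  fold_scores(7, 0) -> 0  [called from process_batch, line 21]
  process_batch([4, 2, 1, 7, 9]) -> 0  [called from main, line 27]
Log line origins:
  1 — main, line 26
  2 — process_batch, line 17
  3 — mix_signals, line 8
  4-8 — mix_signals, line 12
  9 — mix_signals, line 13
  10 — process_batch, line 20
  11-17 — fold_scores, line 4
  18 — main, line 28
A correct fix: line 5: replace `floor + floor` with `floor + quota`.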